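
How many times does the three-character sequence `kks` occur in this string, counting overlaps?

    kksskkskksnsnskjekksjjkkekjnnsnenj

Sliding a length-3 window over the 34 characters (32 positions):
  position 1–3: kks
  position 5–7: kks
  position 8–10: kks
  position 18–20: kks

4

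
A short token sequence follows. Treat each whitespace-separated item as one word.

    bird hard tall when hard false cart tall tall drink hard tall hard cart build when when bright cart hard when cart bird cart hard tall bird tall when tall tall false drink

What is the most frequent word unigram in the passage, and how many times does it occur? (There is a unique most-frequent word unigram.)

"tall", 8 times

Unigram frequencies (highest first):
  tall: 8
  hard: 6
  when: 5
  cart: 5
  bird: 3
  false: 2
  … (3 more, each ≤ 2)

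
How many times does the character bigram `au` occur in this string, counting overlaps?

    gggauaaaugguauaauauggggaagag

5

Sliding a length-2 window over the 28 characters (27 positions):
  position 4–5: au
  position 8–9: au
  position 13–14: au
  position 16–17: au
  position 18–19: au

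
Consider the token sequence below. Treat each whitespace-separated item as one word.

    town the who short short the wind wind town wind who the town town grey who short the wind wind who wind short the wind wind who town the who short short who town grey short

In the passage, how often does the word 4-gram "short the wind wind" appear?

3

Scanning the 33 overlapping 4-gram windows for "short the wind wind":
  position 5–8: short the wind wind
  position 17–20: short the wind wind
  position 23–26: short the wind wind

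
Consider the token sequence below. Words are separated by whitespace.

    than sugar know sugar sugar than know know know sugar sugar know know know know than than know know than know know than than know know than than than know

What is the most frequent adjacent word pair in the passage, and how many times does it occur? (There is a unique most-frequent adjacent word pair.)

Bigram frequencies (highest first):
  know know: 8
  than know: 5
  know than: 4
  than than: 4
  sugar know: 2
  know sugar: 2
  … (3 more, each ≤ 2)

"know know", 8 times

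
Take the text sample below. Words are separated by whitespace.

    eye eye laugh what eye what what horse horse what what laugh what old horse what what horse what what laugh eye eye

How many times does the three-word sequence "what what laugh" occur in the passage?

2

Scanning the 21 overlapping trigram windows for "what what laugh":
  position 10–12: what what laugh
  position 19–21: what what laugh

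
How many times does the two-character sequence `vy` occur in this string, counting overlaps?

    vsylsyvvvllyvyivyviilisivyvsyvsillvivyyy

Sliding a length-2 window over the 40 characters (39 positions):
  position 13–14: vy
  position 16–17: vy
  position 25–26: vy
  position 37–38: vy

4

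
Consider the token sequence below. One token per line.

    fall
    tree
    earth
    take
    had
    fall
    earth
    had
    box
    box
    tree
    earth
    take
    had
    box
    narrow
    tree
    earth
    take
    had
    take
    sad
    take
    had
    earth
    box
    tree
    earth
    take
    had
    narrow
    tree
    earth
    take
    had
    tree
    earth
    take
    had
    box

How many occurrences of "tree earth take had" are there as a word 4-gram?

6

Scanning the 37 overlapping 4-gram windows for "tree earth take had":
  position 2–5: tree earth take had
  position 11–14: tree earth take had
  position 17–20: tree earth take had
  position 27–30: tree earth take had
  position 32–35: tree earth take had
  position 36–39: tree earth take had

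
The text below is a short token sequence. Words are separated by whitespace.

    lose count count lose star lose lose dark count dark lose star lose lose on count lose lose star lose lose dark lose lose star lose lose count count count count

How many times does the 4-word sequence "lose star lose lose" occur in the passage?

Scanning the 28 overlapping 4-gram windows for "lose star lose lose":
  position 4–7: lose star lose lose
  position 11–14: lose star lose lose
  position 18–21: lose star lose lose
  position 24–27: lose star lose lose

4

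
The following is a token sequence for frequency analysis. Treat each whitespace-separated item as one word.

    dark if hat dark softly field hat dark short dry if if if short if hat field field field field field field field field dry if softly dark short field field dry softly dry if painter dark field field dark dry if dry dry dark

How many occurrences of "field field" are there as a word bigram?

Scanning the 44 overlapping bigram windows for "field field":
  position 17–18: field field
  position 18–19: field field
  position 19–20: field field
  position 20–21: field field
  position 21–22: field field
  position 22–23: field field
  position 23–24: field field
  position 30–31: field field
  position 38–39: field field

9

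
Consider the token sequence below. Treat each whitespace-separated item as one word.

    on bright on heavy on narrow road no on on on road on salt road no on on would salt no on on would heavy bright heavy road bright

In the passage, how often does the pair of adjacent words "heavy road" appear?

Scanning the 28 overlapping bigram windows for "heavy road":
  position 27–28: heavy road

1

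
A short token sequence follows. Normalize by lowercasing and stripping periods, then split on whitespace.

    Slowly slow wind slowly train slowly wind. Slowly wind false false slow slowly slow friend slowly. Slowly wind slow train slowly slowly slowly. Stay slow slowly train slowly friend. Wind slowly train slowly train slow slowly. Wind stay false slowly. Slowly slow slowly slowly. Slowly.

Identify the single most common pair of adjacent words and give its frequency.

"slowly slowly", 6 times

Bigram frequencies (highest first):
  slowly slowly: 6
  slowly train: 4
  train slowly: 4
  slowly wind: 4
  slow slowly: 4
  slowly slow: 3
  … (17 more, each ≤ 3)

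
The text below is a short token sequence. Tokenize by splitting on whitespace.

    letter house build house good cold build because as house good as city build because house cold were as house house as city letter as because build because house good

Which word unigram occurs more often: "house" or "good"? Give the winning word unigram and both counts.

"house" (7 vs 3)

"house": 7 occurrences
"good": 3 occurrences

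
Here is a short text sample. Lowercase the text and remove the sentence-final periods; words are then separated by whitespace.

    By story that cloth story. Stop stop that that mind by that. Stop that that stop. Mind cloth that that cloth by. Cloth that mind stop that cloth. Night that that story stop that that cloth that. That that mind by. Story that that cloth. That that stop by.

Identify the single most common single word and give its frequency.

"that", 21 times

Unigram frequencies (highest first):
  that: 21
  cloth: 7
  stop: 7
  by: 5
  story: 4
  mind: 4
  … (1 more, each ≤ 1)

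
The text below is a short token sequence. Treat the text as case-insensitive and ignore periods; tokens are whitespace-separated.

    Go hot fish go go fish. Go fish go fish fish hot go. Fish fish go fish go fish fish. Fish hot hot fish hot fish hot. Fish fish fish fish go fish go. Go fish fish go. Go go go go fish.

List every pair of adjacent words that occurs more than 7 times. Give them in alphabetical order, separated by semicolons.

Bigram counts meeting the condition (more than 7 times):
  fish fish: 8
  fish go: 8
  go fish: 9

fish fish; fish go; go fish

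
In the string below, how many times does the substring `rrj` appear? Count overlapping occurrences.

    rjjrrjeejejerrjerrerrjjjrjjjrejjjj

3

Sliding a length-3 window over the 34 characters (32 positions):
  position 4–6: rrj
  position 13–15: rrj
  position 20–22: rrj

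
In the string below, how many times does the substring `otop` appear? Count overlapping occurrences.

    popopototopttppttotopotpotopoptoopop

3

Sliding a length-4 window over the 36 characters (33 positions):
  position 8–11: otop
  position 18–21: otop
  position 25–28: otop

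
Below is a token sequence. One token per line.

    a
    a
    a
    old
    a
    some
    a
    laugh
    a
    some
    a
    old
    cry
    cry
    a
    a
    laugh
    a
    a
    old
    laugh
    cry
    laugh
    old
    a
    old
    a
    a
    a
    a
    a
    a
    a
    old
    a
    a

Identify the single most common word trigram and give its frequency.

Trigram frequencies (highest first):
  a a a: 6
  a a old: 3
  a old a: 3
  a some a: 2
  a laugh a: 2
  old a a: 2
  … (16 more, each ≤ 1)

"a a a", 6 times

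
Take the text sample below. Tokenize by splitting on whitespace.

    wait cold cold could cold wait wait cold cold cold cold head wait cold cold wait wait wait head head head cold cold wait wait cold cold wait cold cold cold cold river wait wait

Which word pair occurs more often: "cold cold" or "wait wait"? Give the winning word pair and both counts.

"cold cold": 10 occurrences
"wait wait": 5 occurrences

"cold cold" (10 vs 5)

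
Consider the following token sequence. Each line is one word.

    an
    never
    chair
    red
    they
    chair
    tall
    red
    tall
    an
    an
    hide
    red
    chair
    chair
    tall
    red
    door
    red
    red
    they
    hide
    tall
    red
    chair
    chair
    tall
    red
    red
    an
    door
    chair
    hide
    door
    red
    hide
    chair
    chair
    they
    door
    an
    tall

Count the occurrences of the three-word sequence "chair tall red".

3

Scanning the 40 overlapping trigram windows for "chair tall red":
  position 6–8: chair tall red
  position 15–17: chair tall red
  position 26–28: chair tall red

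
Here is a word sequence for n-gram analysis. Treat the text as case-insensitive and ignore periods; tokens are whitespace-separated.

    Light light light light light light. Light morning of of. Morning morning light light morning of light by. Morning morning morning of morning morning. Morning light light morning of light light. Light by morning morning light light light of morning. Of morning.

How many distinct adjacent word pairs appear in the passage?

42 tokens → 41 bigram windows in total.
Repeated bigrams (each contributes count−1 duplicates):
  light light: 12
  morning morning: 6
  morning of: 5
  of morning: 4
  light morning: 3
  morning light: 3
  by morning: 2
  light by: 2
  … (1 more repeated)
30 duplicate windows → 41 − 30 = 11 distinct.

11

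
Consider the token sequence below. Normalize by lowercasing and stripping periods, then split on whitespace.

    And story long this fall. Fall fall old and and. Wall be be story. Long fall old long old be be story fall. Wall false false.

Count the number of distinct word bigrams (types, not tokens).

20

26 tokens → 25 bigram windows in total.
Repeated bigrams (each contributes count−1 duplicates):
  be be: 2
  be story: 2
  fall fall: 2
  fall old: 2
  story long: 2
5 duplicate windows → 25 − 5 = 20 distinct.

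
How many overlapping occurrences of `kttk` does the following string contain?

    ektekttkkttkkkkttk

3

Sliding a length-4 window over the 18 characters (15 positions):
  position 5–8: kttk
  position 9–12: kttk
  position 15–18: kttk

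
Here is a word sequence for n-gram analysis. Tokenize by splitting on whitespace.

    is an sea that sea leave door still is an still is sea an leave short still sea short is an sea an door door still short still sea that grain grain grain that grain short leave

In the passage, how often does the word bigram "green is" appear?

0

Scanning the 36 overlapping bigram windows for "green is":
  (none found)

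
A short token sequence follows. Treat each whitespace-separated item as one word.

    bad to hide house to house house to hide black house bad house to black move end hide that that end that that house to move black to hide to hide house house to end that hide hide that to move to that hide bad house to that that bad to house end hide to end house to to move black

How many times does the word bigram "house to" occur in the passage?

7

Scanning the 60 overlapping bigram windows for "house to":
  position 4–5: house to
  position 7–8: house to
  position 13–14: house to
  position 24–25: house to
  position 33–34: house to
  position 46–47: house to
  position 57–58: house to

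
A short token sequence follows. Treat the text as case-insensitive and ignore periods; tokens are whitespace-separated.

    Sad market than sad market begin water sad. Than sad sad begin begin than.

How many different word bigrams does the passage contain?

11

14 tokens → 13 bigram windows in total.
Repeated bigrams (each contributes count−1 duplicates):
  sad market: 2
  than sad: 2
2 duplicate windows → 13 − 2 = 11 distinct.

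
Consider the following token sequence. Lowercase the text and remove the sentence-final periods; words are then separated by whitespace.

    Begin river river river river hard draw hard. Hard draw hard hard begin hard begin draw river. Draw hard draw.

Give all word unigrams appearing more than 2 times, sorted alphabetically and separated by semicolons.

begin; draw; hard; river

Unigram counts meeting the condition (more than 2 times):
  begin: 3
  draw: 5
  hard: 7
  river: 5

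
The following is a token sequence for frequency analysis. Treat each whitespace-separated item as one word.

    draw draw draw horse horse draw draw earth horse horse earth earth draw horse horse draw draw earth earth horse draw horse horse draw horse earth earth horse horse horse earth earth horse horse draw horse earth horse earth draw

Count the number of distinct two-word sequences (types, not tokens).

40 tokens → 39 bigram windows in total.
Repeated bigrams (each contributes count−1 duplicates):
  horse horse: 7
  draw horse: 5
  earth horse: 5
  horse draw: 5
  horse earth: 5
  draw draw: 4
  earth earth: 4
  draw earth: 2
  … (1 more repeated)
30 duplicate windows → 39 − 30 = 9 distinct.

9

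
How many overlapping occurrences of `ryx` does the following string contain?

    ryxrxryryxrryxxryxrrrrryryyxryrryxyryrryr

5

Sliding a length-3 window over the 41 characters (39 positions):
  position 1–3: ryx
  position 8–10: ryx
  position 12–14: ryx
  position 16–18: ryx
  position 32–34: ryx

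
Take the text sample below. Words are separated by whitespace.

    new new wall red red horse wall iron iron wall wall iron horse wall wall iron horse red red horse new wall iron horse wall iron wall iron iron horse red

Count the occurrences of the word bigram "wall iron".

Scanning the 30 overlapping bigram windows for "wall iron":
  position 7–8: wall iron
  position 11–12: wall iron
  position 15–16: wall iron
  position 22–23: wall iron
  position 25–26: wall iron
  position 27–28: wall iron

6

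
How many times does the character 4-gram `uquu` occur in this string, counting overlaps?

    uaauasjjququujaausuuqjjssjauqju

Sliding a length-4 window over the 31 characters (28 positions):
  position 10–13: uquu

1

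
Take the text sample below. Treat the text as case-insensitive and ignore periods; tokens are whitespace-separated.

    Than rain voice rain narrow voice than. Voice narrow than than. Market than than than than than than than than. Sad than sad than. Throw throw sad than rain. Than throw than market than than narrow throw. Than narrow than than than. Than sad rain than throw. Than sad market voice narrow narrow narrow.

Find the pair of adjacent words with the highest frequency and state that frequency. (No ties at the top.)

Bigram frequencies (highest first):
  than than: 12
  than sad: 4
  sad than: 3
  than throw: 3
  throw than: 3
  than rain: 2
  … (19 more, each ≤ 2)

"than than", 12 times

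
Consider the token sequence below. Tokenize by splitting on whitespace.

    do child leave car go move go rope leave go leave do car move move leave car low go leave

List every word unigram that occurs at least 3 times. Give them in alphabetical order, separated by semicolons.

car; go; leave; move

Unigram counts meeting the condition (at least 3 times):
  car: 3
  go: 4
  leave: 5
  move: 3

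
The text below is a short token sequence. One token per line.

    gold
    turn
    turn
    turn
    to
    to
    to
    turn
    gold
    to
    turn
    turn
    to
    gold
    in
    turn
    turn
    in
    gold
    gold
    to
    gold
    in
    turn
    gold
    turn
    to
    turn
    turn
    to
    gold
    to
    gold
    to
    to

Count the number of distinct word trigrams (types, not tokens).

35 tokens → 33 trigram windows in total.
Repeated trigrams (each contributes count−1 duplicates):
  turn turn to: 3
  gold in turn: 2
  gold to gold: 2
  to gold in: 2
  to gold to: 2
  to turn turn: 2
  turn to gold: 2
8 duplicate windows → 33 − 8 = 25 distinct.

25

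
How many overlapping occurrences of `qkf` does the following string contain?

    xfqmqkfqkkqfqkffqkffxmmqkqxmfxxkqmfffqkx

Sliding a length-3 window over the 40 characters (38 positions):
  position 5–7: qkf
  position 13–15: qkf
  position 17–19: qkf

3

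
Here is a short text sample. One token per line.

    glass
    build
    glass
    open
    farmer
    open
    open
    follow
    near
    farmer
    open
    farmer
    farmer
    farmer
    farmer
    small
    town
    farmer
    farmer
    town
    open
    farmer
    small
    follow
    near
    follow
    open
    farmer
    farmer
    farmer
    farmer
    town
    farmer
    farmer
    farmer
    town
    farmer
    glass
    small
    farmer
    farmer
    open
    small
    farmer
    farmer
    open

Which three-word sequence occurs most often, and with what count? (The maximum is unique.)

Trigram frequencies (highest first):
  farmer farmer farmer: 5
  farmer farmer town: 3
  open farmer farmer: 2
  town farmer farmer: 2
  farmer town farmer: 2
  small farmer farmer: 2
  … (27 more, each ≤ 2)

"farmer farmer farmer", 5 times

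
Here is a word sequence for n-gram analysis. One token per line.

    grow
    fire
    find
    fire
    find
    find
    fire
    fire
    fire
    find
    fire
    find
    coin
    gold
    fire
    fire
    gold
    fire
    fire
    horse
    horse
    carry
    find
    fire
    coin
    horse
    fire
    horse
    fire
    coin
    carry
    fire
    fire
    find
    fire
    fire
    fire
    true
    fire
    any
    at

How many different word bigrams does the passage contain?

22

41 tokens → 40 bigram windows in total.
Repeated bigrams (each contributes count−1 duplicates):
  fire fire: 7
  find fire: 5
  fire find: 5
  fire coin: 2
  fire horse: 2
  gold fire: 2
  horse fire: 2
18 duplicate windows → 40 − 18 = 22 distinct.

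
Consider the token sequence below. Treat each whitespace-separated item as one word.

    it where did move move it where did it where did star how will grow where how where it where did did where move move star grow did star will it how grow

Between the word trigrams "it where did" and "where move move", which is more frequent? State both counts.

"it where did" (4 vs 1)

"it where did": 4 occurrences
"where move move": 1 occurrence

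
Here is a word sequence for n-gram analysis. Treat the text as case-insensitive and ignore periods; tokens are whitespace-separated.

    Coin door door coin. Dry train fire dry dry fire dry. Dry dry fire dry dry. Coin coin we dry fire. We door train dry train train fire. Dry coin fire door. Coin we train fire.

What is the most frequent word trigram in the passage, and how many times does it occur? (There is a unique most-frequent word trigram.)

Trigram frequencies (highest first):
  fire dry dry: 3
  train fire dry: 2
  dry dry fire: 2
  dry fire dry: 2
  coin door door: 1
  door door coin: 1
  … (23 more, each ≤ 1)

"fire dry dry", 3 times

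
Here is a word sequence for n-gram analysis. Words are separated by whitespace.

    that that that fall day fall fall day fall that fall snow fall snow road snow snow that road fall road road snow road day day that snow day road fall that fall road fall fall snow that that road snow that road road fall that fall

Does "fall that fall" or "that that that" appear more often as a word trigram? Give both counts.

"fall that fall": 3 occurrences
"that that that": 1 occurrence

"fall that fall" (3 vs 1)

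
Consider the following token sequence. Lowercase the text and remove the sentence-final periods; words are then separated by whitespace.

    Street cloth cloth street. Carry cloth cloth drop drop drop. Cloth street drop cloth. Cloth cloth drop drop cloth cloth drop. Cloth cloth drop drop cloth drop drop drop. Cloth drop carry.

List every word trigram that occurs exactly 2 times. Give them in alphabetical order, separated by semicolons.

drop cloth drop; drop drop drop

Trigram counts meeting the condition (exactly 2 times):
  drop cloth drop: 2
  drop drop drop: 2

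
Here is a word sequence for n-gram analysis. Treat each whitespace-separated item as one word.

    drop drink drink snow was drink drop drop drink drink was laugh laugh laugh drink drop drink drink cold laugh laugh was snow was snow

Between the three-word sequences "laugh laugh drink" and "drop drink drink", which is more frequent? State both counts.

"drop drink drink" (3 vs 1)

"laugh laugh drink": 1 occurrence
"drop drink drink": 3 occurrences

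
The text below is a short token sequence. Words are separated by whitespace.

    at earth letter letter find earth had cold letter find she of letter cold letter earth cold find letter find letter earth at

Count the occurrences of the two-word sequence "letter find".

Scanning the 22 overlapping bigram windows for "letter find":
  position 4–5: letter find
  position 9–10: letter find
  position 19–20: letter find

3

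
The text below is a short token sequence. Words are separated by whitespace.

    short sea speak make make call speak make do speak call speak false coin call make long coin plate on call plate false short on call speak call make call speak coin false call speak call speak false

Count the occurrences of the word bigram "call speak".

Scanning the 37 overlapping bigram windows for "call speak":
  position 6–7: call speak
  position 11–12: call speak
  position 26–27: call speak
  position 30–31: call speak
  position 34–35: call speak
  position 36–37: call speak

6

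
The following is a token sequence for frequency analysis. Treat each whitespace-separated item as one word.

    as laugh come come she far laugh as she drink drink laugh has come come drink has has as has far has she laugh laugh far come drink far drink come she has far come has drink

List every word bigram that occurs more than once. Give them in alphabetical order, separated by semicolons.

come come; come drink; come she; far come; has far

Bigram counts meeting the condition (more than once):
  come come: 2
  come drink: 2
  come she: 2
  far come: 2
  has far: 2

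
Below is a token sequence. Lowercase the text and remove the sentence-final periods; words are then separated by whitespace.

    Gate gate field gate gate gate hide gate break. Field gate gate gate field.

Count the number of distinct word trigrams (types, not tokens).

14 tokens → 12 trigram windows in total.
Repeated trigrams (each contributes count−1 duplicates):
  field gate gate: 2
  gate gate field: 2
  gate gate gate: 2
3 duplicate windows → 12 − 3 = 9 distinct.

9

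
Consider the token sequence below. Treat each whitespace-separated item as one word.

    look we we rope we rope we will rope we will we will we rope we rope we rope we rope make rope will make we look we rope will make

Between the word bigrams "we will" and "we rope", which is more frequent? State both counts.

"we will": 3 occurrences
"we rope": 7 occurrences

"we rope" (7 vs 3)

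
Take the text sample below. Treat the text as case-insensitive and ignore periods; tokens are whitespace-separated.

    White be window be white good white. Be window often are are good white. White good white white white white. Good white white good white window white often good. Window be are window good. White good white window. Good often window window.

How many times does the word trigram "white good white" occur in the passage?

Scanning the 40 overlapping trigram windows for "white good white":
  position 5–7: white good white
  position 15–17: white good white
  position 20–22: white good white
  position 23–25: white good white
  position 35–37: white good white

5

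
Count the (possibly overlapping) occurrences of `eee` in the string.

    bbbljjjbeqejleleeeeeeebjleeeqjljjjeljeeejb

7

Sliding a length-3 window over the 42 characters (40 positions):
  position 16–18: eee
  position 17–19: eee
  position 18–20: eee
  position 19–21: eee
  position 20–22: eee
  position 26–28: eee
  position 38–40: eee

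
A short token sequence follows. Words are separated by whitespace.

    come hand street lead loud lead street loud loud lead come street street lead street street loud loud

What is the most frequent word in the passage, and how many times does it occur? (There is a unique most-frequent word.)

Unigram frequencies (highest first):
  street: 6
  loud: 5
  lead: 4
  come: 2
  hand: 1

"street", 6 times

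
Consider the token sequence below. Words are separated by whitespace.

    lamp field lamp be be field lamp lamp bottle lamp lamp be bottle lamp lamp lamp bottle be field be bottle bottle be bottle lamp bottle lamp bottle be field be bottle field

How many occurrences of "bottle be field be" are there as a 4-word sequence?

Scanning the 30 overlapping 4-gram windows for "bottle be field be":
  position 17–20: bottle be field be
  position 28–31: bottle be field be

2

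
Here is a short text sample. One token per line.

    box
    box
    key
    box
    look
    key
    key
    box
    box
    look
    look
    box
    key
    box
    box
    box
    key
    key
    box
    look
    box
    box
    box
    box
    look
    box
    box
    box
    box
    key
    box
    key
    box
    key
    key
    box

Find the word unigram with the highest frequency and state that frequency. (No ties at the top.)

"box", 21 times

Unigram frequencies (highest first):
  box: 21
  key: 10
  look: 5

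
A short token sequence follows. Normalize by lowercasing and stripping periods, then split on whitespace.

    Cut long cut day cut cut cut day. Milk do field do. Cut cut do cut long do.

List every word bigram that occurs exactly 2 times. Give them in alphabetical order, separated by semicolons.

cut day; cut long; do cut

Bigram counts meeting the condition (exactly 2 times):
  cut day: 2
  cut long: 2
  do cut: 2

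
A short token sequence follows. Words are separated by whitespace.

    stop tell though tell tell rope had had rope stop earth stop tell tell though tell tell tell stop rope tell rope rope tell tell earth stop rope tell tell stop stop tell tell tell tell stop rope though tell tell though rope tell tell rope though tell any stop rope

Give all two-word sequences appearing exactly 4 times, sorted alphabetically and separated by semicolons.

Bigram counts meeting the condition (exactly 4 times):
  rope tell: 4
  stop rope: 4
  though tell: 4

rope tell; stop rope; though tell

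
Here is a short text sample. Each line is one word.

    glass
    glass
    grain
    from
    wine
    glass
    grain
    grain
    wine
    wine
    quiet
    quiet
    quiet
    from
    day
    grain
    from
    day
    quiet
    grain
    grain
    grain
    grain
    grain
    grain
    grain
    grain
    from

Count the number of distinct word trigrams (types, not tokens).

21

28 tokens → 26 trigram windows in total.
Repeated trigrams (each contributes count−1 duplicates):
  grain grain grain: 6
5 duplicate windows → 26 − 5 = 21 distinct.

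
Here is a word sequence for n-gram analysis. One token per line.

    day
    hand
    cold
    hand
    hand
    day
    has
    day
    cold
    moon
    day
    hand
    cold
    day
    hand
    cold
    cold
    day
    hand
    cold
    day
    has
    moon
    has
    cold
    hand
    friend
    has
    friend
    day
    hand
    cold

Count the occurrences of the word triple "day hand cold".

5

Scanning the 30 overlapping trigram windows for "day hand cold":
  position 1–3: day hand cold
  position 11–13: day hand cold
  position 14–16: day hand cold
  position 18–20: day hand cold
  position 30–32: day hand cold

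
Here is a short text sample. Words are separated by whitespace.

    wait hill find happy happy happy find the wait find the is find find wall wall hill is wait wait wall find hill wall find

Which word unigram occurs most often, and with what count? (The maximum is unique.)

Unigram frequencies (highest first):
  find: 7
  wait: 4
  wall: 4
  hill: 3
  happy: 3
  the: 2
  … (1 more, each ≤ 2)

"find", 7 times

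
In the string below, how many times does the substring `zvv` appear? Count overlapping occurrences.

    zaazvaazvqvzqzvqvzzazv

0

Sliding a length-3 window over the 22 characters (20 positions):
  (no match at any position)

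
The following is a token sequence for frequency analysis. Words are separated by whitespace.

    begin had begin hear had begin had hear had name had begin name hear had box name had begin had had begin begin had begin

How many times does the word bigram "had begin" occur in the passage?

6

Scanning the 24 overlapping bigram windows for "had begin":
  position 2–3: had begin
  position 5–6: had begin
  position 11–12: had begin
  position 18–19: had begin
  position 21–22: had begin
  position 24–25: had begin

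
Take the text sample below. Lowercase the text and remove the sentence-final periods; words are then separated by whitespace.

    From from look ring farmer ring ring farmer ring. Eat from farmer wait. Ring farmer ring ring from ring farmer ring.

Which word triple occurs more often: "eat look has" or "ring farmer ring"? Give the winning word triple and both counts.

"eat look has": 0 occurrences
"ring farmer ring": 4 occurrences

"ring farmer ring" (4 vs 0)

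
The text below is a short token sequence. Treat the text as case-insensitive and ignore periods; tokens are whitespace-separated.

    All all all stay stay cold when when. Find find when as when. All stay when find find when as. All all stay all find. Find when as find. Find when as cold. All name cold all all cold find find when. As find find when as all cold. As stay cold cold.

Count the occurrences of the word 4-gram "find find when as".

6

Scanning the 50 overlapping 4-gram windows for "find find when as":
  position 9–12: find find when as
  position 17–20: find find when as
  position 25–28: find find when as
  position 29–32: find find when as
  position 40–43: find find when as
  position 44–47: find find when as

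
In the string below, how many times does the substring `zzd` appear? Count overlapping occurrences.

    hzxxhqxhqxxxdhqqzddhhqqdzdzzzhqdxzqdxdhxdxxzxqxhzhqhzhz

0

Sliding a length-3 window over the 55 characters (53 positions):
  (no match at any position)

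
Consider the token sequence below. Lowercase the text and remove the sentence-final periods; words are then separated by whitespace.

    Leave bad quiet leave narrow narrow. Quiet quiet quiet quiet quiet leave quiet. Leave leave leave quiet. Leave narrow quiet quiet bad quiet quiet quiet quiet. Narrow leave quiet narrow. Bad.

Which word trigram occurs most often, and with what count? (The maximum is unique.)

Trigram frequencies (highest first):
  quiet quiet quiet: 5
  quiet leave narrow: 2
  narrow quiet quiet: 2
  leave quiet leave: 2
  leave bad quiet: 1
  bad quiet leave: 1
  … (16 more, each ≤ 1)

"quiet quiet quiet", 5 times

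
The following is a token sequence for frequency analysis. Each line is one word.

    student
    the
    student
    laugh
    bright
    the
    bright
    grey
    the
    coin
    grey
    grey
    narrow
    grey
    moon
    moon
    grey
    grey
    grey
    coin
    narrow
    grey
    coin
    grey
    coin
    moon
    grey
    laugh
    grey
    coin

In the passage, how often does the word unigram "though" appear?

Scanning the 30 tokens for "though":
  (none found)

0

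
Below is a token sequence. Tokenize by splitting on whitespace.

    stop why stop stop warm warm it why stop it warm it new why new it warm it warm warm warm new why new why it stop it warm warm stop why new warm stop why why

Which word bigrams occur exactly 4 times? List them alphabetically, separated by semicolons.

it warm; warm warm

Bigram counts meeting the condition (exactly 4 times):
  it warm: 4
  warm warm: 4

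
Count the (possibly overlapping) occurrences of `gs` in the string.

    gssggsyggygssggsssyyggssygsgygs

Sliding a length-2 window over the 31 characters (30 positions):
  position 1–2: gs
  position 5–6: gs
  position 11–12: gs
  position 15–16: gs
  position 22–23: gs
  position 26–27: gs
  position 30–31: gs

7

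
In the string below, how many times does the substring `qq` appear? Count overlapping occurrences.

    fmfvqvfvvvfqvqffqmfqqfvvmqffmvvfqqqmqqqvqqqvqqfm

Sliding a length-2 window over the 48 characters (47 positions):
  position 20–21: qq
  position 33–34: qq
  position 34–35: qq
  position 37–38: qq
  position 38–39: qq
  position 41–42: qq
  position 42–43: qq
  position 45–46: qq

8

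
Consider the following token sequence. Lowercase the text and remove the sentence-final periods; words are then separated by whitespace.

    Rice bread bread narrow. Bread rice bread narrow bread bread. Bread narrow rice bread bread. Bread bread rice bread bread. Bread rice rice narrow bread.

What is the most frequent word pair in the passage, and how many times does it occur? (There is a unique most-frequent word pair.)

"bread bread", 8 times

Bigram frequencies (highest first):
  bread bread: 8
  rice bread: 4
  bread narrow: 3
  narrow bread: 3
  bread rice: 3
  narrow rice: 1
  … (2 more, each ≤ 1)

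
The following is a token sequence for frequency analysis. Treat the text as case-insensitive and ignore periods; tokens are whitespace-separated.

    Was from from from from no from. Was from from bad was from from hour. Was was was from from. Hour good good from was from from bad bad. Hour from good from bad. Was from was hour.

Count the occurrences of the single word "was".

9

Scanning the 38 tokens for "was":
  position 1: was
  position 8: was
  position 12: was
  position 16: was
  position 17: was
  position 18: was
  position 25: was
  position 35: was
  position 37: was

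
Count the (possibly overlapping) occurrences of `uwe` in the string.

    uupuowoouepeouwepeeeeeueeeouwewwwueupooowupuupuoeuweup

Sliding a length-3 window over the 54 characters (52 positions):
  position 14–16: uwe
  position 28–30: uwe
  position 50–52: uwe

3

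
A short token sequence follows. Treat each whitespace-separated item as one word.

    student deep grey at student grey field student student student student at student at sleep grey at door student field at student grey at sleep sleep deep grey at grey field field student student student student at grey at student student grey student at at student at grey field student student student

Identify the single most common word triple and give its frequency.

"student student student", 5 times

Trigram frequencies (highest first):
  student student student: 5
  field student student: 3
  deep grey at: 2
  grey at student: 2
  at student grey: 2
  grey field student: 2
  … (30 more, each ≤ 2)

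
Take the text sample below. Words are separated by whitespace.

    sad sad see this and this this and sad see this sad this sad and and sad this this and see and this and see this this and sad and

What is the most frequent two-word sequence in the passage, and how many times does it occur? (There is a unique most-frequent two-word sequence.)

Bigram frequencies (highest first):
  this and: 5
  see this: 3
  this this: 3
  and sad: 3
  sad see: 2
  and this: 2
  … (7 more, each ≤ 2)

"this and", 5 times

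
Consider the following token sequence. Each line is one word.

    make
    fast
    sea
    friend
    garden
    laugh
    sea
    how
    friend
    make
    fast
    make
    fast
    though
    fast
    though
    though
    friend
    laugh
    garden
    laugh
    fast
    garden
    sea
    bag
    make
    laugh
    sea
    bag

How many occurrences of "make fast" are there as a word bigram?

3

Scanning the 28 overlapping bigram windows for "make fast":
  position 1–2: make fast
  position 10–11: make fast
  position 12–13: make fast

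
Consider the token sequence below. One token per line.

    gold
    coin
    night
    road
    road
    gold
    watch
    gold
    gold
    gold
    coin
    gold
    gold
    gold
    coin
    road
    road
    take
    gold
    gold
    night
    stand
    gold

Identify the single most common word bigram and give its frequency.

Bigram frequencies (highest first):
  gold gold: 5
  gold coin: 3
  road road: 2
  coin night: 1
  night road: 1
  road gold: 1
  … (9 more, each ≤ 1)

"gold gold", 5 times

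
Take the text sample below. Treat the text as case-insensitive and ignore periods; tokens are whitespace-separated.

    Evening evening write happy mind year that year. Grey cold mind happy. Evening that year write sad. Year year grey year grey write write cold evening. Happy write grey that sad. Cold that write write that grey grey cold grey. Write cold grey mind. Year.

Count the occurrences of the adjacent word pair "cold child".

0

Scanning the 44 overlapping bigram windows for "cold child":
  (none found)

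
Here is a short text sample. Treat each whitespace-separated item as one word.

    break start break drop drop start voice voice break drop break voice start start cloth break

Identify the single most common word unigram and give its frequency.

"break", 5 times

Unigram frequencies (highest first):
  break: 5
  start: 4
  drop: 3
  voice: 3
  cloth: 1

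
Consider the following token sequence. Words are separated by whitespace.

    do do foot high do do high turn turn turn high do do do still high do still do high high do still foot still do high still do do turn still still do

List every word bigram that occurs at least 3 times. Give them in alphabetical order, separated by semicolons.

do do; do high; do still; high do; still do

Bigram counts meeting the condition (at least 3 times):
  do do: 5
  do high: 3
  do still: 3
  high do: 4
  still do: 4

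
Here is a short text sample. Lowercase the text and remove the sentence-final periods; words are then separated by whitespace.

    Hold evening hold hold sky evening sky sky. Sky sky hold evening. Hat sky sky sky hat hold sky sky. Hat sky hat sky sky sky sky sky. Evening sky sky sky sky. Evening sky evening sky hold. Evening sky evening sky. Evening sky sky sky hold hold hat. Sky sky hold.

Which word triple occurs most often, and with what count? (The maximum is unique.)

Trigram frequencies (highest first):
  sky sky sky: 9
  sky evening sky: 6
  evening sky sky: 3
  sky sky hold: 3
  hat sky sky: 3
  evening sky evening: 3
  … (19 more, each ≤ 2)

"sky sky sky", 9 times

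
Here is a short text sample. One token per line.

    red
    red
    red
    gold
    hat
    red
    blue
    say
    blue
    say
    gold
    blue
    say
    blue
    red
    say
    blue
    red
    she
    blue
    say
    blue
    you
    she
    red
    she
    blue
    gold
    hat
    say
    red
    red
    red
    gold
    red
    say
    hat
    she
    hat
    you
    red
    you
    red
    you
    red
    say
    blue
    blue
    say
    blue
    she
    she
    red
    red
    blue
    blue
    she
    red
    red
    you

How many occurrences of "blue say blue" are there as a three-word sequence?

4

Scanning the 58 overlapping trigram windows for "blue say blue":
  position 7–9: blue say blue
  position 12–14: blue say blue
  position 20–22: blue say blue
  position 48–50: blue say blue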